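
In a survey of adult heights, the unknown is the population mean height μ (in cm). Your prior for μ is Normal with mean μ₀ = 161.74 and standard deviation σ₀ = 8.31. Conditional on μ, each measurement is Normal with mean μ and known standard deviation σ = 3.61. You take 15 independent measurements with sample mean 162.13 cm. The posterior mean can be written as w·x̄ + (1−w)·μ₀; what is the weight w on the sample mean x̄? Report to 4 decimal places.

For Normal data with known variance σ², a Normal(μ₀, σ₀²) prior on μ is conjugate. Posterior precision = 1/σ₀² + n/σ²; posterior mean is the precision-weighted average of μ₀ and x̄.
σ₀² = 8.31² = 69.0561, σ² = 3.61² = 13.0321. Prior precision 1/σ₀² = 1/69.0561; data precision n/σ² = 15/13.0321.
w = (n/σ²)/(1/σ₀² + n/σ²) = n·σ₀²/(σ² + n·σ₀²) = 15·69.0561/(13.0321 + 15·69.0561) = 1035.8415/1048.8736 = 0.9876.

0.9876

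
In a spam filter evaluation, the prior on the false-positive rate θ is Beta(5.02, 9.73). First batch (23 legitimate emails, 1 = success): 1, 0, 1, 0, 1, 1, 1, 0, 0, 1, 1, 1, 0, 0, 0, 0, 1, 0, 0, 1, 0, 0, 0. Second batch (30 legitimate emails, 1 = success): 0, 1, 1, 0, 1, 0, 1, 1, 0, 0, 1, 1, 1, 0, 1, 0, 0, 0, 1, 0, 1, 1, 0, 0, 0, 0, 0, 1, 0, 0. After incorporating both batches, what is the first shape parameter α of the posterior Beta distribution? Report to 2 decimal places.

28.02

The Beta prior is conjugate to a Binomial/Bernoulli likelihood; the update adds successes to α and failures to β.
After batch 1: Beta(5.02+10, 9.73+13) = Beta(15.02, 22.73).
After batch 2: Beta(15.02+13, 22.73+17) = Beta(28.02, 39.73).
Posterior α = 28.02.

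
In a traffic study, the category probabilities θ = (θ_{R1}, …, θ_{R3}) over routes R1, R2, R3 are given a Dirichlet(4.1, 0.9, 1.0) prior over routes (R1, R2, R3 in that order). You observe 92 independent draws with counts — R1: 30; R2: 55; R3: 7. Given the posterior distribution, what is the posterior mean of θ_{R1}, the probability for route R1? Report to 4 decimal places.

The Dirichlet prior is conjugate to the Multinomial likelihood: each posterior αⱼ = prior αⱼ + observed count nⱼ.
Posterior concentration: (34.1, 55.9, 8.0), total = 98.0.
E[θ_{R1}|data] = α_{R1}/Σα = 34.1/98.0 = 0.3480.

0.3480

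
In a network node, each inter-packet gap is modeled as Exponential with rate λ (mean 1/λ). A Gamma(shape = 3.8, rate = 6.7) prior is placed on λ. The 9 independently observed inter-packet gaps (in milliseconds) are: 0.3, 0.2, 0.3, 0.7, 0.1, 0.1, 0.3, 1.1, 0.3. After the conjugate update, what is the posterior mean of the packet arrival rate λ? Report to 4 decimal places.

1.2673

With a Gamma(shape α, rate β) prior on the exponential rate λ, the posterior after n observations with total T = Σxᵢ is Gamma(α+n, β+T).
Sum of observations T = 3.4 milliseconds; n = 9.
Posterior: Gamma(3.8+9, 6.7+3.4) = Gamma(12.8, 10.1).
Posterior mean of λ = α/β = 12.8/10.1 = 1.2673.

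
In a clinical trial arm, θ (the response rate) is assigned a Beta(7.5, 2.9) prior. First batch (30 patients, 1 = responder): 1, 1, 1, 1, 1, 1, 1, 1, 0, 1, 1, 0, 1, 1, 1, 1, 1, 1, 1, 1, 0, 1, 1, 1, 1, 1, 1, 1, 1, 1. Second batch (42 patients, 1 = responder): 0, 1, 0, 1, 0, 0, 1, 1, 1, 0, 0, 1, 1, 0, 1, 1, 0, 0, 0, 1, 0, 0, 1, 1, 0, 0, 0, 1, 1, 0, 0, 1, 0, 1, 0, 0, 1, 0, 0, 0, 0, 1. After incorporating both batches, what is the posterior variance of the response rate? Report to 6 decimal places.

0.002772

The Beta prior is conjugate to a Binomial/Bernoulli likelihood; the update adds successes to α and failures to β.
After batch 1: Beta(7.5+27, 2.9+3) = Beta(34.5, 5.9).
After batch 2: Beta(34.5+18, 5.9+24) = Beta(52.5, 29.9).
Var = αβ/((α+β)²(α+β+1)) = 52.5·29.9/(82.4²·83.4) = 0.002772.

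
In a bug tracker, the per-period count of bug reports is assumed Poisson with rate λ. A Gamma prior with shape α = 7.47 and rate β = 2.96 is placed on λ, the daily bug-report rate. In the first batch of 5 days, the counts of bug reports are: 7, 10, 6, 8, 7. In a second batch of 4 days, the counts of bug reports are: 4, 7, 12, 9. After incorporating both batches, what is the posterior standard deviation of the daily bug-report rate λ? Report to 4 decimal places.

With a Gamma(shape α, rate β) prior, the Poisson likelihood is conjugate: the posterior is Gamma(α + ΣXᵢ, β + n).
Batch 1: sum of counts S = 38 over n = 5 days.
After batch 1: Gamma(α+S, β+n) = Gamma(7.47+38, 2.96+5) = Gamma(45.47, 7.96).
Batch 2: sum of counts S = 32 over n = 4 days.
After batch 2: Gamma(α+S, β+n) = Gamma(45.47+32, 7.96+4) = Gamma(77.47, 11.96).
SD = √α/β = √77.47/11.96 = 0.7359.

0.7359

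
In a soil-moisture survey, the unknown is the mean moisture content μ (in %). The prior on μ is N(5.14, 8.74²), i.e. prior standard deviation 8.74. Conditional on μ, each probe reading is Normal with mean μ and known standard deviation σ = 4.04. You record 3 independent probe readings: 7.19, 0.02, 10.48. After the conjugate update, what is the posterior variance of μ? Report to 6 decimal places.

5.078807

For Normal data with known variance σ², a Normal(μ₀, σ₀²) prior on μ is conjugate. Posterior precision = 1/σ₀² + n/σ²; posterior mean is the precision-weighted average of μ₀ and x̄.
σ₀² = 8.74² = 76.3876, σ² = 4.04² = 16.3216; σ² + n·σ₀² = 16.3216 + 3·76.3876 = 245.4844.
Posterior precision = 1/σ₀² + n/σ² = 1/76.3876 + 3/16.3216 = (σ² + n·σ₀²)/(σ₀²σ²) = 245.4844/(76.3876·16.3216); posterior variance σₙ² = σ₀²σ²/(σ² + n·σ₀²) = 76.3876·16.3216/245.4844 = 5.078807.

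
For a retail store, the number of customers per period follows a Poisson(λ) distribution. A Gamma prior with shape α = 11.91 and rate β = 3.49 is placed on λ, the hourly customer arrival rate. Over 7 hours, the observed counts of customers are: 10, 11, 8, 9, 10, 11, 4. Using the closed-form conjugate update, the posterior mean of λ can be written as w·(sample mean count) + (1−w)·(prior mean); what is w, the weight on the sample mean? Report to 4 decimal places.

0.6673

With a Gamma(shape α, rate β) prior, the Poisson likelihood is conjugate: the posterior is Gamma(α + ΣXᵢ, β + n).
Posterior mean = (α₀+S)/(β₀+n) = [n/(β₀+n)]·(S/n) + [β₀/(β₀+n)]·(α₀/β₀), so only n and β₀ enter the weight.
Weight on data w = n/(β₀+n) = 7/(3.49+7) = 7/10.49 = 0.6673.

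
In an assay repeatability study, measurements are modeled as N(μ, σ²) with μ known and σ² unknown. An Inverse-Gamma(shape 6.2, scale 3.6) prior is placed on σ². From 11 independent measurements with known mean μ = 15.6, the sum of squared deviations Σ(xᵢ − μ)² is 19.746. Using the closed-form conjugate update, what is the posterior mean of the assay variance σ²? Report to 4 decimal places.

1.2592

With known mean μ and an Inverse-Gamma(α, β) prior on σ², the Normal likelihood is conjugate: posterior is Inv-Gamma(α + n/2, β + Σ(xᵢ−μ)²/2).
Posterior: Inv-Gamma(6.2 + 11/2, 3.6 + 19.746/2) = Inv-Gamma(11.70, 13.4730).
E[σ²|data] = β/(α−1) = 13.4730/10.70 = 1.2592.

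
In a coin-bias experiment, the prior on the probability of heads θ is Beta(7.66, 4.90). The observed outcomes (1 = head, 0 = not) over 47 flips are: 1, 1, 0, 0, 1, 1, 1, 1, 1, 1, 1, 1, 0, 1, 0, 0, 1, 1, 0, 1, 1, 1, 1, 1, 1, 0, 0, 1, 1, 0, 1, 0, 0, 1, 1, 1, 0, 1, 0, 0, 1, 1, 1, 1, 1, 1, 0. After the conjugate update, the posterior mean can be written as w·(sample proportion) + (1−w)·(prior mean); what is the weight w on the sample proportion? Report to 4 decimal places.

The Beta prior is conjugate to a Binomial/Bernoulli likelihood; the update adds successes to α and failures to β.
Posterior mean = (α₀+k)/(α₀+β₀+n) = [n/(α₀+β₀+n)]·(k/n) + [(α₀+β₀)/(α₀+β₀+n)]·α₀/(α₀+β₀), so only n and the prior enter the weight.
The weight on the data is w = n/(α₀+β₀+n) = 47/(7.66+4.90+47) = 47/59.56 = 0.7891.

0.7891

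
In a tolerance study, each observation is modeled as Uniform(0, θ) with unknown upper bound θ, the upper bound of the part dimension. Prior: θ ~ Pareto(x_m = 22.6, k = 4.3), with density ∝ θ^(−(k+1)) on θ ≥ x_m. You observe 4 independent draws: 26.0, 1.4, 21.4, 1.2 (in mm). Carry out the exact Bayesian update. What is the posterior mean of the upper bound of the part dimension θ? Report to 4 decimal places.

29.5616

A Pareto(scale x_m, shape k) prior on the upper bound θ of Uniform(0, θ) is conjugate: posterior is Pareto(max(x_m, max xᵢ), k + n).
Sample maximum = 26.0; prior scale x_m = 22.6 → posterior scale = max = 26.0.
Posterior shape = 4.3 + 4 = 8.3.
E[θ|data] = k·x_m/(k−1) = 8.3·26.0/7.3 = 29.5616.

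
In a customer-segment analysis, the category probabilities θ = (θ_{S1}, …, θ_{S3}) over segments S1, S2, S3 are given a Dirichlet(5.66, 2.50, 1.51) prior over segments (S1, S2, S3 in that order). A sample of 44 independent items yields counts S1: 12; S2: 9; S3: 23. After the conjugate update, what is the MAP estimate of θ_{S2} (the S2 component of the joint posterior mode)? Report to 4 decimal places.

0.2072

The Dirichlet prior is conjugate to the Multinomial likelihood: each posterior αⱼ = prior αⱼ + observed count nⱼ.
Posterior concentration: (17.66, 11.50, 24.51), total = 53.67.
Joint mode component: (α_{S2}−1)/(Σα−K) = 10.50/50.67 = 0.2072.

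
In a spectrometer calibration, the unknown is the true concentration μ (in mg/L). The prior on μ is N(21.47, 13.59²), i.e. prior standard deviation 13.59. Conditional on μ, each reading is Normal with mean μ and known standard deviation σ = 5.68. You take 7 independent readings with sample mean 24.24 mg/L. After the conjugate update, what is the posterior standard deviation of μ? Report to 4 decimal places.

2.1205

For Normal data with known variance σ², a Normal(μ₀, σ₀²) prior on μ is conjugate. Posterior precision = 1/σ₀² + n/σ²; posterior mean is the precision-weighted average of μ₀ and x̄.
σ₀² = 13.59² = 184.6881, σ² = 5.68² = 32.2624; σ² + n·σ₀² = 32.2624 + 7·184.6881 = 1325.0791.
Posterior precision = 1/σ₀² + n/σ² = 1/184.6881 + 7/32.2624 = (σ² + n·σ₀²)/(σ₀²σ²) = 1325.0791/(184.6881·32.2624); posterior variance σₙ² = σ₀²σ²/(σ² + n·σ₀²) = 184.6881·32.2624/1325.0791 = 4.496699.
Posterior SD = √σₙ² = √(184.6881·32.2624/1325.0791) = 2.1205.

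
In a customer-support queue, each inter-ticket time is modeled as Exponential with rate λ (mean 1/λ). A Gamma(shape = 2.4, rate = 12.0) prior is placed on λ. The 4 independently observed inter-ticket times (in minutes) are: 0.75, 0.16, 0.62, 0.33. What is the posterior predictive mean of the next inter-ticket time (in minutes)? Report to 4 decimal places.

2.5667

With a Gamma(shape α, rate β) prior on the exponential rate λ, the posterior after n observations with total T = Σxᵢ is Gamma(α+n, β+T).
Sum of observations T = 1.86 minutes; n = 4.
Posterior: Gamma(2.4+4, 12.0+1.86) = Gamma(6.4, 13.86).
The predictive distribution for the next observation is Lomax; its mean is β/(α−1) = 13.86/5.4 = 2.5667.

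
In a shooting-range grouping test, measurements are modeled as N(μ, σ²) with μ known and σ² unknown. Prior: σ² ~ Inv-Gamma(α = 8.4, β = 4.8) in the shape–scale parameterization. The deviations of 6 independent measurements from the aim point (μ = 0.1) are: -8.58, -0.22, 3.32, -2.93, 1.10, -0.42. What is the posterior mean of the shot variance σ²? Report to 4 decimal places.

5.0124

With known mean μ and an Inverse-Gamma(α, β) prior on σ², the Normal likelihood is conjugate: posterior is Inv-Gamma(α + n/2, β + Σ(xᵢ−μ)²/2).
Σ(xᵢ−μ)² = (-8.58)² + (-0.22)² + (3.32)² + (-2.93)² + (1.10)² + (-0.42)² = 94.6585.
Posterior: Inv-Gamma(8.4 + 6/2, 4.8 + 94.6585/2) = Inv-Gamma(11.40, 52.12925).
E[σ²|data] = β/(α−1) = 52.12925/10.40 = 5.0124.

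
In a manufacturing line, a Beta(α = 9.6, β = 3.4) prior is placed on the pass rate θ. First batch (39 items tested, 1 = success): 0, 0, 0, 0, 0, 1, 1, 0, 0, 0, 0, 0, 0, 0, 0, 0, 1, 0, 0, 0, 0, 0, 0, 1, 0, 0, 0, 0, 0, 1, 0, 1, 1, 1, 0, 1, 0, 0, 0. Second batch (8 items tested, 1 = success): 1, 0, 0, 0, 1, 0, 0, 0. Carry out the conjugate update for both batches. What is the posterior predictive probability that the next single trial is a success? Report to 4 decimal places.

0.3433

The Beta prior is conjugate to a Binomial/Bernoulli likelihood; the update adds successes to α and failures to β.
After batch 1: Beta(9.6+9, 3.4+30) = Beta(18.6, 33.4).
After batch 2: Beta(18.6+2, 33.4+6) = Beta(20.6, 39.4).
For a single future Bernoulli trial, P(success | data) = α/(α+β) = 0.3433.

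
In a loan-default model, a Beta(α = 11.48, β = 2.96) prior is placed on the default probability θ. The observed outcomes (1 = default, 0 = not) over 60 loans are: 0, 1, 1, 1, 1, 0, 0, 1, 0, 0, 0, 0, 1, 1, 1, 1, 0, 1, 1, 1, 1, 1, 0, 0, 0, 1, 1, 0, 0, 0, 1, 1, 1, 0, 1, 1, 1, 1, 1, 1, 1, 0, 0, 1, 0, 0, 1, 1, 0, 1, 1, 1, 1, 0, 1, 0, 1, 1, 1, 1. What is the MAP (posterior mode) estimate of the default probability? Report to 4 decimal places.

The Beta prior is conjugate to a Binomial/Bernoulli likelihood; the update adds successes to α and failures to β.
Posterior: Beta(α+k, β+n−k) = Beta(11.48+38, 2.96+22) = Beta(49.48, 24.96).
Mode of Beta(a,b) for a,b>1 is (a−1)/(a+b−2) = 48.48/72.44 = 0.6692.

0.6692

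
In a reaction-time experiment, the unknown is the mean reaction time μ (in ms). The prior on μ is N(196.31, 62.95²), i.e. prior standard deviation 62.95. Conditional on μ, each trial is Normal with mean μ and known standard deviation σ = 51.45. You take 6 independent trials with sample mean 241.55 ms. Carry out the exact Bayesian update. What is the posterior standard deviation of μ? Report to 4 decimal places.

For Normal data with known variance σ², a Normal(μ₀, σ₀²) prior on μ is conjugate. Posterior precision = 1/σ₀² + n/σ²; posterior mean is the precision-weighted average of μ₀ and x̄.
σ₀² = 62.95² = 3962.7025, σ² = 51.45² = 2647.1025; σ² + n·σ₀² = 2647.1025 + 6·3962.7025 = 26423.3175.
Posterior precision = 1/σ₀² + n/σ² = 1/3962.7025 + 6/2647.1025 = (σ² + n·σ₀²)/(σ₀²σ²) = 26423.3175/(3962.7025·2647.1025); posterior variance σₙ² = σ₀²σ²/(σ² + n·σ₀²) = 3962.7025·2647.1025/26423.3175 = 396.985719.
Posterior SD = √σₙ² = √(3962.7025·2647.1025/26423.3175) = 19.9245.

19.9245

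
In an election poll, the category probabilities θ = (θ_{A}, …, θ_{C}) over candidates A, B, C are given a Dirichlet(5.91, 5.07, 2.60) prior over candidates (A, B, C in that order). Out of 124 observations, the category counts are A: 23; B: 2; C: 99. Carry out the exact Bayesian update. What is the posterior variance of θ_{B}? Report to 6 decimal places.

0.000352

The Dirichlet prior is conjugate to the Multinomial likelihood: each posterior αⱼ = prior αⱼ + observed count nⱼ.
Posterior concentration: (28.91, 7.07, 101.60), total = 137.58.
Var[θ_j] = α_j(Σα−α_j)/((Σα)²(Σα+1)) = 7.07·130.51/(137.58²·138.58) = 0.000352.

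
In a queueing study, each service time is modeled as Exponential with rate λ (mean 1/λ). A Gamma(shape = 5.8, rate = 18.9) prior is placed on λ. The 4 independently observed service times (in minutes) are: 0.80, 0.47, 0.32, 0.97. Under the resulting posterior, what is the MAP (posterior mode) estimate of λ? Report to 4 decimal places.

0.4101

With a Gamma(shape α, rate β) prior on the exponential rate λ, the posterior after n observations with total T = Σxᵢ is Gamma(α+n, β+T).
Sum of observations T = 2.56 minutes; n = 4.
Posterior: Gamma(5.8+4, 18.9+2.56) = Gamma(9.8, 21.46).
Mode = (α−1)/β = 0.4101.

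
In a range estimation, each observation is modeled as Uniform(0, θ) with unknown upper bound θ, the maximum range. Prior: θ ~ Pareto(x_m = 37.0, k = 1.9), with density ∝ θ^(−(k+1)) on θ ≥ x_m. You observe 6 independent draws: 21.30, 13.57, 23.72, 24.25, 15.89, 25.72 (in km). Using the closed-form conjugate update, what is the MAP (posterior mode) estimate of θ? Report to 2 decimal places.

37.00

A Pareto(scale x_m, shape k) prior on the upper bound θ of Uniform(0, θ) is conjugate: posterior is Pareto(max(x_m, max xᵢ), k + n).
Sample maximum = 25.72; prior scale x_m = 37.0 → posterior scale = max = 37.00.
Posterior shape = 1.9 + 6 = 7.9.
The Pareto density is decreasing on [x_m, ∞), so the mode is x_m = 37.00.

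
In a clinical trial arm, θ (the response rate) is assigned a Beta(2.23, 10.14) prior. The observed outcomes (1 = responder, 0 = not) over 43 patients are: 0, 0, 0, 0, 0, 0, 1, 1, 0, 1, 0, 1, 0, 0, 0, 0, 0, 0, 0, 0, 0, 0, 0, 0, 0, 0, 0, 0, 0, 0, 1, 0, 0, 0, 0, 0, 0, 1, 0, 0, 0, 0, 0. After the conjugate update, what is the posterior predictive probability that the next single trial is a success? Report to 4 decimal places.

0.1486

The Beta prior is conjugate to a Binomial/Bernoulli likelihood; the update adds successes to α and failures to β.
Posterior: Beta(α+k, β+n−k) = Beta(2.23+6, 10.14+37) = Beta(8.23, 47.14).
For a single future Bernoulli trial, P(success | data) = α/(α+β) = 0.1486.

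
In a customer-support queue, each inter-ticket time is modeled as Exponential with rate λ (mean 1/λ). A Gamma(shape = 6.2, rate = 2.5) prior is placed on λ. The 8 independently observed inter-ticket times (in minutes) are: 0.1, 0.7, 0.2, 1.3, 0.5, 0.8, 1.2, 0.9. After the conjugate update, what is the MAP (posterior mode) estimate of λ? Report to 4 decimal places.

1.6098

With a Gamma(shape α, rate β) prior on the exponential rate λ, the posterior after n observations with total T = Σxᵢ is Gamma(α+n, β+T).
Sum of observations T = 5.7 minutes; n = 8.
Posterior: Gamma(6.2+8, 2.5+5.7) = Gamma(14.2, 8.2).
Mode = (α−1)/β = 1.6098.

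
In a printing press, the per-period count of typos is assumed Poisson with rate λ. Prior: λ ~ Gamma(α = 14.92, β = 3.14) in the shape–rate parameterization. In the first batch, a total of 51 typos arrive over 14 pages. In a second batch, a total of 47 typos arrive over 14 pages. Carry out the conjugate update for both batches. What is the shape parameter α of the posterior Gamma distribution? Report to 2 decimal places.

112.92

With a Gamma(shape α, rate β) prior, the Poisson likelihood is conjugate: the posterior is Gamma(α + ΣXᵢ, β + n).
After batch 1: Gamma(α+S, β+n) = Gamma(14.92+51, 3.14+14) = Gamma(65.92, 17.14).
After batch 2: Gamma(α+S, β+n) = Gamma(65.92+47, 17.14+14) = Gamma(112.92, 31.14).
Posterior α = 112.92.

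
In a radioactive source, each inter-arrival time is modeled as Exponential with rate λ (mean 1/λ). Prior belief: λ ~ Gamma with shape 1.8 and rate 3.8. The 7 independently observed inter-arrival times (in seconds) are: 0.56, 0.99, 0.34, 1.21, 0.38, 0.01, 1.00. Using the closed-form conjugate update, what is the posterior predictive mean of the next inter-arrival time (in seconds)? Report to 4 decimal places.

With a Gamma(shape α, rate β) prior on the exponential rate λ, the posterior after n observations with total T = Σxᵢ is Gamma(α+n, β+T).
Sum of observations T = 4.49 seconds; n = 7.
Posterior: Gamma(1.8+7, 3.8+4.49) = Gamma(8.8, 8.29).
The predictive distribution for the next observation is Lomax; its mean is β/(α−1) = 8.29/7.8 = 1.0628.

1.0628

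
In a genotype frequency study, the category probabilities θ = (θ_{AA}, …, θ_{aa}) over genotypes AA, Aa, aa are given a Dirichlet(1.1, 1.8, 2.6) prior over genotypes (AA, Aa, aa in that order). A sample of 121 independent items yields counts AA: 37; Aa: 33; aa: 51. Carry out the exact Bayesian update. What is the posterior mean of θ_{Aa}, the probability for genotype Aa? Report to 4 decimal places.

The Dirichlet prior is conjugate to the Multinomial likelihood: each posterior αⱼ = prior αⱼ + observed count nⱼ.
Posterior concentration: (38.1, 34.8, 53.6), total = 126.5.
E[θ_{Aa}|data] = α_{Aa}/Σα = 34.8/126.5 = 0.2751.

0.2751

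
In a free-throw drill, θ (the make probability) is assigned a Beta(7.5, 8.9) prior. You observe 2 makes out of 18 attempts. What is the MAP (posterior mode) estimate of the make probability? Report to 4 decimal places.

0.2623

The Beta prior is conjugate to a Binomial/Bernoulli likelihood; the update adds successes to α and failures to β.
Posterior: Beta(α+k, β+n−k) = Beta(7.5+2, 8.9+16) = Beta(9.5, 24.9).
Mode of Beta(a,b) for a,b>1 is (a−1)/(a+b−2) = 8.5/32.4 = 0.2623.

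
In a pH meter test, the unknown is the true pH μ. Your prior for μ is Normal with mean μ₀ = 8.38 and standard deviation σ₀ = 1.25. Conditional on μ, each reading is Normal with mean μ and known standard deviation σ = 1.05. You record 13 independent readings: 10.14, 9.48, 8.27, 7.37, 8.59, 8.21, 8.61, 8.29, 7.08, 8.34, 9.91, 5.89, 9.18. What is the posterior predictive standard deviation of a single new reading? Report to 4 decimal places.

1.0876

For Normal data with known variance σ², a Normal(μ₀, σ₀²) prior on μ is conjugate. Posterior precision = 1/σ₀² + n/σ²; posterior mean is the precision-weighted average of μ₀ and x̄.
σ₀² = 1.25² = 1.5625, σ² = 1.05² = 1.1025; σ² + n·σ₀² = 1.1025 + 13·1.5625 = 21.415.
Posterior precision = 1/σ₀² + n/σ² = 1/1.5625 + 13/1.1025 = (σ² + n·σ₀²)/(σ₀²σ²) = 21.415/(1.5625·1.1025); posterior variance σₙ² = σ₀²σ²/(σ² + n·σ₀²) = 1.5625·1.1025/21.415 = 0.080442.
Predictive variance for one new observation = σₙ² + σ² = 1.5625·1.1025/21.415 + 1.1025 = σ²·(σ₀² + 21.415)/21.415 = 1.1025·22.9775/21.415 = 1.182942; SD = √(1.1025·22.9775/21.415) = 1.0876.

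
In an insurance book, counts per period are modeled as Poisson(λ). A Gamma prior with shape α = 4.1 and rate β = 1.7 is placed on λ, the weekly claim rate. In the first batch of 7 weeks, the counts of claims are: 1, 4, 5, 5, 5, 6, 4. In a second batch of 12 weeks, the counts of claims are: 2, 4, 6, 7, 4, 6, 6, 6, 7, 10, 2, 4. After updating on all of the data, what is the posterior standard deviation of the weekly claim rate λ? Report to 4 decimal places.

With a Gamma(shape α, rate β) prior, the Poisson likelihood is conjugate: the posterior is Gamma(α + ΣXᵢ, β + n).
Batch 1: sum of counts S = 30 over n = 7 weeks.
After batch 1: Gamma(α+S, β+n) = Gamma(4.1+30, 1.7+7) = Gamma(34.1, 8.7).
Batch 2: sum of counts S = 64 over n = 12 weeks.
After batch 2: Gamma(α+S, β+n) = Gamma(34.1+64, 8.7+12) = Gamma(98.1, 20.7).
SD = √α/β = √98.1/20.7 = 0.4785.

0.4785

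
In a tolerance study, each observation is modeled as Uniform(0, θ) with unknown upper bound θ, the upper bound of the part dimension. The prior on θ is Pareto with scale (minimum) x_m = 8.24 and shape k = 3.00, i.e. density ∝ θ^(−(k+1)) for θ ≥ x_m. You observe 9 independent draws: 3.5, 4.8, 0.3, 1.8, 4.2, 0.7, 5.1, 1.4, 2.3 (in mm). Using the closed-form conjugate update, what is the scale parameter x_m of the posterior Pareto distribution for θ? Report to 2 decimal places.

8.24

A Pareto(scale x_m, shape k) prior on the upper bound θ of Uniform(0, θ) is conjugate: posterior is Pareto(max(x_m, max xᵢ), k + n).
Sample maximum = 5.1; prior scale x_m = 8.24 → posterior scale = max = 8.24.
Posterior shape = 3.00 + 9 = 12.00.
Posterior scale x_m = 8.24.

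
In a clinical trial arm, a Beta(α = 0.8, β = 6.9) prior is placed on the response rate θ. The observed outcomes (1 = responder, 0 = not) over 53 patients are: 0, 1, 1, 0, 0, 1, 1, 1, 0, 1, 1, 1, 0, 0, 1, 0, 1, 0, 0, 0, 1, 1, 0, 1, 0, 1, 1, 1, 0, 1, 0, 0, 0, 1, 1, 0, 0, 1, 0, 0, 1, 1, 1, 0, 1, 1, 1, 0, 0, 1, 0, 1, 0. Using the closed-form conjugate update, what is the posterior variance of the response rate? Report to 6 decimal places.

The Beta prior is conjugate to a Binomial/Bernoulli likelihood; the update adds successes to α and failures to β.
Posterior: Beta(α+k, β+n−k) = Beta(0.8+28, 6.9+25) = Beta(28.8, 31.9).
Var = αβ/((α+β)²(α+β+1)) = 28.8·31.9/(60.7²·61.7) = 0.004041.

0.004041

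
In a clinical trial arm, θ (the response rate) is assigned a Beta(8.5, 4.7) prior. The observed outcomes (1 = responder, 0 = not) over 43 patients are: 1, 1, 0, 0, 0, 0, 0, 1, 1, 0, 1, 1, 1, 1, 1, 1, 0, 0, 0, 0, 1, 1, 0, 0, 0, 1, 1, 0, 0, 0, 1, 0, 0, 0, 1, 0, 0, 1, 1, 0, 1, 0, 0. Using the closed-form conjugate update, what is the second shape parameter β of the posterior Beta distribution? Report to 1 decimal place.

The Beta prior is conjugate to a Binomial/Bernoulli likelihood; the update adds successes to α and failures to β.
Posterior: Beta(α+k, β+n−k) = Beta(8.5+19, 4.7+24) = Beta(27.5, 28.7).
Posterior β = 28.7.

28.7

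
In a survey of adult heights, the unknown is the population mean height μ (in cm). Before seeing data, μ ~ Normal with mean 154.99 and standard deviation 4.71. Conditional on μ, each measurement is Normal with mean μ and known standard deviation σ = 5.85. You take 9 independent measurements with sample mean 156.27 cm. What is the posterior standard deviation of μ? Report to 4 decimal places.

1.8017

For Normal data with known variance σ², a Normal(μ₀, σ₀²) prior on μ is conjugate. Posterior precision = 1/σ₀² + n/σ²; posterior mean is the precision-weighted average of μ₀ and x̄.
σ₀² = 4.71² = 22.1841, σ² = 5.85² = 34.2225; σ² + n·σ₀² = 34.2225 + 9·22.1841 = 233.8794.
Posterior precision = 1/σ₀² + n/σ² = 1/22.1841 + 9/34.2225 = (σ² + n·σ₀²)/(σ₀²σ²) = 233.8794/(22.1841·34.2225); posterior variance σₙ² = σ₀²σ²/(σ² + n·σ₀²) = 22.1841·34.2225/233.8794 = 3.246098.
Posterior SD = √σₙ² = √(22.1841·34.2225/233.8794) = 1.8017.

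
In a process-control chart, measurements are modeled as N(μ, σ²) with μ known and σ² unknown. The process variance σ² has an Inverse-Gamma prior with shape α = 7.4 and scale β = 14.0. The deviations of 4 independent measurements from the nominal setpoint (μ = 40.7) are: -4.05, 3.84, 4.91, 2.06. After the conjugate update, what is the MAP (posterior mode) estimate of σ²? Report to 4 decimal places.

With known mean μ and an Inverse-Gamma(α, β) prior on σ², the Normal likelihood is conjugate: posterior is Inv-Gamma(α + n/2, β + Σ(xᵢ−μ)²/2).
Σ(xᵢ−μ)² = (-4.05)² + (3.84)² + (4.91)² + (2.06)² = 59.4998.
Posterior: Inv-Gamma(7.4 + 4/2, 14.0 + 59.4998/2) = Inv-Gamma(9.40, 43.74990).
Mode = β/(α+1) = 43.74990/10.40 = 4.2067.

4.2067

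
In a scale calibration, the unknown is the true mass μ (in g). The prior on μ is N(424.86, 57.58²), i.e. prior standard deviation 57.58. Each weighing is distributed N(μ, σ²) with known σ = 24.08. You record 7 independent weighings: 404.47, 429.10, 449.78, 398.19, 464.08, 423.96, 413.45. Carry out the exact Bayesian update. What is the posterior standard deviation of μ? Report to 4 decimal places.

8.9898

For Normal data with known variance σ², a Normal(μ₀, σ₀²) prior on μ is conjugate. Posterior precision = 1/σ₀² + n/σ²; posterior mean is the precision-weighted average of μ₀ and x̄.
σ₀² = 57.58² = 3315.4564, σ² = 24.08² = 579.8464; σ² + n·σ₀² = 579.8464 + 7·3315.4564 = 23788.0412.
Posterior precision = 1/σ₀² + n/σ² = 1/3315.4564 + 7/579.8464 = (σ² + n·σ₀²)/(σ₀²σ²) = 23788.0412/(3315.4564·579.8464); posterior variance σₙ² = σ₀²σ²/(σ² + n·σ₀²) = 3315.4564·579.8464/23788.0412 = 80.816047.
Posterior SD = √σₙ² = √(3315.4564·579.8464/23788.0412) = 8.9898.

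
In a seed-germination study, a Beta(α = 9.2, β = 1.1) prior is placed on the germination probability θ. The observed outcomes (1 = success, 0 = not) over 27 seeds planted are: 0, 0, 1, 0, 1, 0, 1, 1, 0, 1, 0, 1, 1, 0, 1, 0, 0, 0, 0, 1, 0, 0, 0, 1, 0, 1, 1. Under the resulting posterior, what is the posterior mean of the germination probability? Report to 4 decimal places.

0.5684

The Beta prior is conjugate to a Binomial/Bernoulli likelihood; the update adds successes to α and failures to β.
Posterior: Beta(α+k, β+n−k) = Beta(9.2+12, 1.1+15) = Beta(21.2, 16.1).
Posterior mean = α/(α+β) = 21.2/37.3 = 0.5684.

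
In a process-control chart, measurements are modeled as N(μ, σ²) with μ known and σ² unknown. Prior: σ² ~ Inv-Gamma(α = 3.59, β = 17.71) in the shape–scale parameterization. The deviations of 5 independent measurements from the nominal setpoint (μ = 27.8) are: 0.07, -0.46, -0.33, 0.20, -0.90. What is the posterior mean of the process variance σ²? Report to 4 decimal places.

With known mean μ and an Inverse-Gamma(α, β) prior on σ², the Normal likelihood is conjugate: posterior is Inv-Gamma(α + n/2, β + Σ(xᵢ−μ)²/2).
Σ(xᵢ−μ)² = (0.07)² + (-0.46)² + (-0.33)² + (0.20)² + (-0.90)² = 1.1754.
Posterior: Inv-Gamma(3.59 + 5/2, 17.71 + 1.1754/2) = Inv-Gamma(6.09, 18.29770).
E[σ²|data] = β/(α−1) = 18.29770/5.09 = 3.5948.

3.5948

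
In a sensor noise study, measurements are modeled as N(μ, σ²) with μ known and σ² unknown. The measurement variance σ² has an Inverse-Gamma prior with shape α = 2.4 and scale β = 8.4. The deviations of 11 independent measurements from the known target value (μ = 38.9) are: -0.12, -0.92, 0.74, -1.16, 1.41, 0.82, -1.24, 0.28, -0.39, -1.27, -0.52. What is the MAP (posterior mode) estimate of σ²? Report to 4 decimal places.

With known mean μ and an Inverse-Gamma(α, β) prior on σ², the Normal likelihood is conjugate: posterior is Inv-Gamma(α + n/2, β + Σ(xᵢ−μ)²/2).
Σ(xᵢ−μ)² = (-0.12)² + (-0.92)² + (0.74)² + (-1.16)² + (1.41)² + (0.82)² + (-1.24)² + (0.28)² + (-0.39)² + (-1.27)² + (-0.52)² = 9.0659.
Posterior: Inv-Gamma(2.4 + 11/2, 8.4 + 9.0659/2) = Inv-Gamma(7.90, 12.93295).
Mode = β/(α+1) = 12.93295/8.90 = 1.4531.

1.4531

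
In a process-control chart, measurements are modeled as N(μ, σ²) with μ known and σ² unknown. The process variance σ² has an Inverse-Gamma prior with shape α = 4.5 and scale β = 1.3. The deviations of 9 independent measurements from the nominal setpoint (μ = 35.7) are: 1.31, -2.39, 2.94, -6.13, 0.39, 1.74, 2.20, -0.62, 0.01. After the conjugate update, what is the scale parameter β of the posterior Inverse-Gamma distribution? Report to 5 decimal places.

With known mean μ and an Inverse-Gamma(α, β) prior on σ², the Normal likelihood is conjugate: posterior is Inv-Gamma(α + n/2, β + Σ(xᵢ−μ)²/2).
Σ(xᵢ−μ)² = (1.31)² + (-2.39)² + (2.94)² + (-6.13)² + (0.39)² + (1.74)² + (2.20)² + (-0.62)² + (0.01)² = 62.0529.
Posterior: Inv-Gamma(4.5 + 9/2, 1.3 + 62.0529/2) = Inv-Gamma(9.00, 32.32645).
Posterior β = 32.32645.

32.32645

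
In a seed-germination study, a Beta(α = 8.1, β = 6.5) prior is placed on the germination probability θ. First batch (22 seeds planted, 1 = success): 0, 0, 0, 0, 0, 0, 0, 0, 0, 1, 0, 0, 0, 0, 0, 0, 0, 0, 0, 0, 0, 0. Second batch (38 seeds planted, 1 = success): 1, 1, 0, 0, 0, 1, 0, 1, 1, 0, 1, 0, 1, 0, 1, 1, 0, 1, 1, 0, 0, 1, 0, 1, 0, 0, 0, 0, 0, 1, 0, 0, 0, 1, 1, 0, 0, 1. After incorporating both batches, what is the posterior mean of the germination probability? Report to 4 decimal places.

The Beta prior is conjugate to a Binomial/Bernoulli likelihood; the update adds successes to α and failures to β.
After batch 1: Beta(8.1+1, 6.5+21) = Beta(9.1, 27.5).
After batch 2: Beta(9.1+17, 27.5+21) = Beta(26.1, 48.5).
Posterior mean = α/(α+β) = 26.1/74.6 = 0.3499.

0.3499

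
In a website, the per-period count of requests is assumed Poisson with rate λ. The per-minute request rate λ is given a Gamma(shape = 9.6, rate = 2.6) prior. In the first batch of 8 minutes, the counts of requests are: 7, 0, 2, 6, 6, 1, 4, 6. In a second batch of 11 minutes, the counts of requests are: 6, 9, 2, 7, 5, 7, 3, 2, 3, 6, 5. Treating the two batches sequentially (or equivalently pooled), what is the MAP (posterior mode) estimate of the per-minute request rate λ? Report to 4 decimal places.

4.4259

With a Gamma(shape α, rate β) prior, the Poisson likelihood is conjugate: the posterior is Gamma(α + ΣXᵢ, β + n).
Batch 1: sum of counts S = 32 over n = 8 minutes.
After batch 1: Gamma(α+S, β+n) = Gamma(9.6+32, 2.6+8) = Gamma(41.6, 10.6).
Batch 2: sum of counts S = 55 over n = 11 minutes.
After batch 2: Gamma(α+S, β+n) = Gamma(41.6+55, 10.6+11) = Gamma(96.6, 21.6).
Mode of Gamma(α,β) for α≥1 is (α−1)/β = 95.6/21.6 = 4.4259.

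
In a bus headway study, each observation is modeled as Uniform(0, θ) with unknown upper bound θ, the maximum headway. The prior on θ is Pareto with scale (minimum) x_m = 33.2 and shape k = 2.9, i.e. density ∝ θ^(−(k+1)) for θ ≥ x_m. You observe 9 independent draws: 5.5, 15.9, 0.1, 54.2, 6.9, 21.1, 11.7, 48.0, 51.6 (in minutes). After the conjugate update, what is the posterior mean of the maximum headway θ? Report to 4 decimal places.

59.1725

A Pareto(scale x_m, shape k) prior on the upper bound θ of Uniform(0, θ) is conjugate: posterior is Pareto(max(x_m, max xᵢ), k + n).
Sample maximum = 54.2; prior scale x_m = 33.2 → posterior scale = max = 54.2.
Posterior shape = 2.9 + 9 = 11.9.
E[θ|data] = k·x_m/(k−1) = 11.9·54.2/10.9 = 59.1725.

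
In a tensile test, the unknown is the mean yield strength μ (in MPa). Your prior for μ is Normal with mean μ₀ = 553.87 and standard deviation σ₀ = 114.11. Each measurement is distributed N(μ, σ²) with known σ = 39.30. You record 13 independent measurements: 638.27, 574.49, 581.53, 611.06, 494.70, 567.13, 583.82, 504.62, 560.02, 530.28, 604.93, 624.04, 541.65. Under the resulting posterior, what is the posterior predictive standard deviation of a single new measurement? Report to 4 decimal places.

For Normal data with known variance σ², a Normal(μ₀, σ₀²) prior on μ is conjugate. Posterior precision = 1/σ₀² + n/σ²; posterior mean is the precision-weighted average of μ₀ and x̄.
σ₀² = 114.11² = 13021.0921, σ² = 39.30² = 1544.49; σ² + n·σ₀² = 1544.49 + 13·13021.0921 = 170818.6873.
Posterior precision = 1/σ₀² + n/σ² = 1/13021.0921 + 13/1544.49 = (σ² + n·σ₀²)/(σ₀²σ²) = 170818.6873/(13021.0921·1544.49); posterior variance σₙ² = σ₀²σ²/(σ² + n·σ₀²) = 13021.0921·1544.49/170818.6873 = 117.732707.
Predictive variance for one new observation = σₙ² + σ² = 13021.0921·1544.49/170818.6873 + 1544.49 = σ²·(σ₀² + 170818.6873)/170818.6873 = 1544.49·183839.7794/170818.6873 = 1662.222707; SD = √(1544.49·183839.7794/170818.6873) = 40.7704.

40.7704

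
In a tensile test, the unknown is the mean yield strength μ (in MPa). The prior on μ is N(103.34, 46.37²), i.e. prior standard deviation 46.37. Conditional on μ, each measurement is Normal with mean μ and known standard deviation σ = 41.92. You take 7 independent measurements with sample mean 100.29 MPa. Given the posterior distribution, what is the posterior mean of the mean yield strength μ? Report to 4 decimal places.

100.6089

For Normal data with known variance σ², a Normal(μ₀, σ₀²) prior on μ is conjugate. Posterior precision = 1/σ₀² + n/σ²; posterior mean is the precision-weighted average of μ₀ and x̄.
n·x̄ = 7·100.29 = 702.03.
σ₀² = 46.37² = 2150.1769, σ² = 41.92² = 1757.2864; σ² + n·σ₀² = 1757.2864 + 7·2150.1769 = 16808.5247.
Posterior mean = (μ₀/σ₀² + n·x̄/σ²)/(1/σ₀² + n/σ²) = (σ²·μ₀ + σ₀²·n·x̄)/(σ² + n·σ₀²) = (1757.2864·103.34 + 2150.1769·702.03)/16808.5247 = 1691086.665683/16808.5247 = 100.6089.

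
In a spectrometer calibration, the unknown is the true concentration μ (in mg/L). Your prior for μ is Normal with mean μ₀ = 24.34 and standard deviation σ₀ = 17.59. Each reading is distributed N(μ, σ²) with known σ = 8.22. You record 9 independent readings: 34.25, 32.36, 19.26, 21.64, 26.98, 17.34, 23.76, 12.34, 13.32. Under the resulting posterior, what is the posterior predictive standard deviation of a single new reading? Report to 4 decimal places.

8.6544

For Normal data with known variance σ², a Normal(μ₀, σ₀²) prior on μ is conjugate. Posterior precision = 1/σ₀² + n/σ²; posterior mean is the precision-weighted average of μ₀ and x̄.
σ₀² = 17.59² = 309.4081, σ² = 8.22² = 67.5684; σ² + n·σ₀² = 67.5684 + 9·309.4081 = 2852.2413.
Posterior precision = 1/σ₀² + n/σ² = 1/309.4081 + 9/67.5684 = (σ² + n·σ₀²)/(σ₀²σ²) = 2852.2413/(309.4081·67.5684); posterior variance σₙ² = σ₀²σ²/(σ² + n·σ₀²) = 309.4081·67.5684/2852.2413 = 7.329748.
Predictive variance for one new observation = σₙ² + σ² = 309.4081·67.5684/2852.2413 + 67.5684 = σ²·(σ₀² + 2852.2413)/2852.2413 = 67.5684·3161.6494/2852.2413 = 74.898148; SD = √(67.5684·3161.6494/2852.2413) = 8.6544.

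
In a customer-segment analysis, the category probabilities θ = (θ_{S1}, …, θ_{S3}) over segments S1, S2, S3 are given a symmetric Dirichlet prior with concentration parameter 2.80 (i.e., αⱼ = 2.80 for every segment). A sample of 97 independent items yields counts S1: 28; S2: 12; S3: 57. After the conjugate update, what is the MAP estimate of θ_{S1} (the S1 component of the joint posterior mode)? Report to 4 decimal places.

0.2910

The Dirichlet prior is conjugate to the Multinomial likelihood: each posterior αⱼ = prior αⱼ + observed count nⱼ.
Posterior concentration: (30.80, 14.80, 59.80), total = 105.40.
Joint mode component: (α_{S1}−1)/(Σα−K) = 29.80/102.40 = 0.2910.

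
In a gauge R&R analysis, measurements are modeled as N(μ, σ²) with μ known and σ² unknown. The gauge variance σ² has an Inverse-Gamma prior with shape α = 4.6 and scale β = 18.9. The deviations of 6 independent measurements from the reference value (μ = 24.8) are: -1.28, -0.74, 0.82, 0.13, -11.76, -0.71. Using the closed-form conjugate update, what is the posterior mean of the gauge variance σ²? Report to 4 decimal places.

With known mean μ and an Inverse-Gamma(α, β) prior on σ², the Normal likelihood is conjugate: posterior is Inv-Gamma(α + n/2, β + Σ(xᵢ−μ)²/2).
Σ(xᵢ−μ)² = (-1.28)² + (-0.74)² + (0.82)² + (0.13)² + (-11.76)² + (-0.71)² = 141.6770.
Posterior: Inv-Gamma(4.6 + 6/2, 18.9 + 141.6770/2) = Inv-Gamma(7.60, 89.73850).
E[σ²|data] = β/(α−1) = 89.73850/6.60 = 13.5967.

13.5967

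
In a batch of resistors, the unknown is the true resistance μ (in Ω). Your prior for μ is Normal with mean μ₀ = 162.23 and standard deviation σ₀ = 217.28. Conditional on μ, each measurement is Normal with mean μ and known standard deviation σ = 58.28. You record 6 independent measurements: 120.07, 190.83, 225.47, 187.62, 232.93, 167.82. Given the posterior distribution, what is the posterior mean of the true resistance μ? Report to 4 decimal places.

187.1578

For Normal data with known variance σ², a Normal(μ₀, σ₀²) prior on μ is conjugate. Posterior precision = 1/σ₀² + n/σ²; posterior mean is the precision-weighted average of μ₀ and x̄.
Σxᵢ = 120.07 + 190.83 + 225.47 + 187.62 + 232.93 + 167.82 = 1124.74, so n·x̄ = 1124.74.
σ₀² = 217.28² = 47210.5984, σ² = 58.28² = 3396.5584; σ² + n·σ₀² = 3396.5584 + 6·47210.5984 = 286660.1488.
Posterior mean = (μ₀/σ₀² + n·x̄/σ²)/(1/σ₀² + n/σ²) = (σ²·μ₀ + σ₀²·n·x̄)/(σ² + n·σ₀²) = (3396.5584·162.23 + 47210.5984·1124.74)/286660.1488 = 53650672.113648/286660.1488 = 187.1578.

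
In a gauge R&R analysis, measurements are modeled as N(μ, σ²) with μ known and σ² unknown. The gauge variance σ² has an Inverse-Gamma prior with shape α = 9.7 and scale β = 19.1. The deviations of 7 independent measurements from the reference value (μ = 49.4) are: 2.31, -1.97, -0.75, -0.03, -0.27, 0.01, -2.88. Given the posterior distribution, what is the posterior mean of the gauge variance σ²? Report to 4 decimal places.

2.3093

With known mean μ and an Inverse-Gamma(α, β) prior on σ², the Normal likelihood is conjugate: posterior is Inv-Gamma(α + n/2, β + Σ(xᵢ−μ)²/2).
Σ(xᵢ−μ)² = (2.31)² + (-1.97)² + (-0.75)² + (-0.03)² + (-0.27)² + (0.01)² + (-2.88)² = 18.1478.
Posterior: Inv-Gamma(9.7 + 7/2, 19.1 + 18.1478/2) = Inv-Gamma(13.20, 28.17390).
E[σ²|data] = β/(α−1) = 28.17390/12.20 = 2.3093.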